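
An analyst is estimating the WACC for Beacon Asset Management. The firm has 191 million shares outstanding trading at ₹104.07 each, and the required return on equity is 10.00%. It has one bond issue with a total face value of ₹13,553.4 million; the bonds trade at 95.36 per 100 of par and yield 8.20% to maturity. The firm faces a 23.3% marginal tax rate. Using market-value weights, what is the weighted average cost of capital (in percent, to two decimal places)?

8.54%

Market value of equity E = 104.07 × 191m = 19877.37m. Market value of debt D = 13553.4m × 95.36/100 = 12924.52224m.
Total capital V = 19877.37 + 12924.52224 = 32801.89224.
Equity: weight = 19877.37/32801.89224 = 0.6060; cost = 10%.
Bonds outstanding: weight = 12924.52224/32801.89224 = 0.3940; after-tax cost = 8.2% × (1 − 23.3%) = 6.2894%.
WACC = 0.6060 × 10.0000% + 0.3940 × 6.2894% = 8.5380%.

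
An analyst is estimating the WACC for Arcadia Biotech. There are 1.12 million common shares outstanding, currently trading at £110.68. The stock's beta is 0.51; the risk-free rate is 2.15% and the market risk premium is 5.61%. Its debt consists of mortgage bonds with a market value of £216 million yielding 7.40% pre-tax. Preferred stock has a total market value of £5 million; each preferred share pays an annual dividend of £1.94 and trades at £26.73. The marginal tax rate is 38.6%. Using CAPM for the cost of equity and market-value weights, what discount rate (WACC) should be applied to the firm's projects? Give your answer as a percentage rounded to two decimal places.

Cost of equity via CAPM: Re = 2.15% + 0.51 × 5.61% = 5.0111%.
Cost of preferred: Rp = 1.94 / 26.73 = 7.2578%.
Market value of equity E = 110.68 × 1.12m = 123.9616m.
Total capital V = 123.9616 + 5 + 216 = 344.9616.
Equity: weight = 123.9616/344.9616 = 0.3593; cost = 5.0111%.
Preferred: weight = 5/344.9616 = 0.0145; cost = 7.2578%.
Mortgage bonds: weight = 216/344.9616 = 0.6262; after-tax cost = 7.4% × (1 − 38.6%) = 4.5436%.
WACC = 0.3593 × 5.0111% + 0.0145 × 7.2578% + 0.6262 × 4.5436% = 4.7509%.

4.75%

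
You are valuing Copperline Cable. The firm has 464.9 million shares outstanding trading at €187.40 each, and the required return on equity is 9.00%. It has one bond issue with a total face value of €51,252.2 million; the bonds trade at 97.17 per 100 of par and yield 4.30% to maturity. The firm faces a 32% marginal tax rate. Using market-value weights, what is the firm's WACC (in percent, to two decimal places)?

Market value of equity E = 187.4 × 464.9m = 87122.26m. Market value of debt D = 51252.2m × 97.17/100 = 49801.76274m.
Total capital V = 87122.26 + 49801.76274 = 136924.02274.
Equity: weight = 87122.26/136924.02274 = 0.6363; cost = 9%.
Bonds outstanding: weight = 49801.76274/136924.02274 = 0.3637; after-tax cost = 4.3% × (1 − 32%) = 2.9240%.
WACC = 0.6363 × 9.0000% + 0.3637 × 2.9240% = 6.7900%.

6.79%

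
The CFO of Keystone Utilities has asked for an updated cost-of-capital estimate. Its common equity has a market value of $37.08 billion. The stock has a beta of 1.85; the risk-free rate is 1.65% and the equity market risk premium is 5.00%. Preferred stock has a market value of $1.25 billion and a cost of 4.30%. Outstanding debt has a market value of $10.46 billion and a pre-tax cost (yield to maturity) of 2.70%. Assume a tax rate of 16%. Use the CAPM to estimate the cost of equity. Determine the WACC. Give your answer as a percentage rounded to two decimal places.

8.88%

Cost of equity via CAPM: Re = 1.65% + 1.85 × 5.0% = 10.9000%.
Total capital V = 37.08 + 1.25 + 10.46 = 48.79.
Equity: weight = 37.08/48.79 = 0.7600; cost = 10.9%.
Preferred: weight = 1.25/48.79 = 0.0256; cost = 4.3%.
Debt: weight = 10.46/48.79 = 0.2144; after-tax cost = 2.7% × (1 − 16%) = 2.2680%.
WACC = 0.7600 × 10.9000% + 0.0256 × 4.3000% + 0.2144 × 2.2680% = 8.8803%.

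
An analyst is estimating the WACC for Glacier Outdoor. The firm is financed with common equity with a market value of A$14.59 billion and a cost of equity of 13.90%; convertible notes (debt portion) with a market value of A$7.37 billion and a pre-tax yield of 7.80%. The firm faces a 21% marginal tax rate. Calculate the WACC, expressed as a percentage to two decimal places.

Total capital V = 14.59 + 7.37 = 21.96.
Equity: weight = 14.59/21.96 = 0.6644; cost = 13.9%.
Convertible notes (debt portion): weight = 7.37/21.96 = 0.3356; after-tax cost = 7.8% × (1 − 21%) = 6.1620%.
WACC = 0.6644 × 13.9000% + 0.3356 × 6.1620% = 11.3030%.

11.30%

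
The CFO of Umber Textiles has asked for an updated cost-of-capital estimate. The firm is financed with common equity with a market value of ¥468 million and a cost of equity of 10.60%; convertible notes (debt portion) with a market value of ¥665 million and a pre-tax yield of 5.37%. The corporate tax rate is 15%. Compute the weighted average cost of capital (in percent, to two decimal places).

7.06%

Total capital V = 468 + 665 = 1133.
Equity: weight = 468/1133 = 0.4131; cost = 10.6%.
Convertible notes (debt portion): weight = 665/1133 = 0.5869; after-tax cost = 5.37% × (1 − 15%) = 4.5645%.
WACC = 0.4131 × 10.6000% + 0.5869 × 4.5645% = 7.0575%.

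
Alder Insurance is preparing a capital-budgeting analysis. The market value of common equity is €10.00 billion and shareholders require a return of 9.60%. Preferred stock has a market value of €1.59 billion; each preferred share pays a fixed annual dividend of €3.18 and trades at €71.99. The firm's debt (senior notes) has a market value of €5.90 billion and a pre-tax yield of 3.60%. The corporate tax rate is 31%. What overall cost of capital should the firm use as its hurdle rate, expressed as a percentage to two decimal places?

Cost of preferred: Rp = 3.18 / 71.99 = 4.4173%.
Total capital V = 10 + 1.59 + 5.9 = 17.49.
Equity: weight = 10/17.49 = 0.5718; cost = 9.6%.
Preferred: weight = 1.59/17.49 = 0.0909; cost = 4.4173%.
Senior notes: weight = 5.9/17.49 = 0.3373; after-tax cost = 3.6% × (1 − 31%) = 2.4840%.
WACC = 0.5718 × 9.6000% + 0.0909 × 4.4173% + 0.3373 × 2.4840% = 6.7284%.

6.73%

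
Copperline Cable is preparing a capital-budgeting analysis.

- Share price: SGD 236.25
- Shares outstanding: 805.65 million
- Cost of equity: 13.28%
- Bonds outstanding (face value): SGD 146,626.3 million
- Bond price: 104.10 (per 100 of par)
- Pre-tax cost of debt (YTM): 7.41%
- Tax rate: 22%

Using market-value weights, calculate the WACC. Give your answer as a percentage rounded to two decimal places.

9.94%

Market value of equity E = 236.25 × 805.65m = 190334.8125m. Market value of debt D = 146626.3m × 104.1/100 = 152637.9783m.
Total capital V = 190334.8125 + 152637.9783 = 342972.7908.
Equity: weight = 190334.8125/342972.7908 = 0.5550; cost = 13.28%.
Bonds outstanding: weight = 152637.9783/342972.7908 = 0.4450; after-tax cost = 7.41% × (1 − 22%) = 5.7798%.
WACC = 0.5550 × 13.2800% + 0.4450 × 5.7798% = 9.9421%.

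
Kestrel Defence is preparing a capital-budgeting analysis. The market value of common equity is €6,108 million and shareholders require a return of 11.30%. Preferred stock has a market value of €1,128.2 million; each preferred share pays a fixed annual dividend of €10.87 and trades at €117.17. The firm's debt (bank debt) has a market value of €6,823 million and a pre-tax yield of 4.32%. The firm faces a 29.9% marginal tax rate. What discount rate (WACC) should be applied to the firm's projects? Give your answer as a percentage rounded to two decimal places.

Cost of preferred: Rp = 10.87 / 117.17 = 9.2771%.
Total capital V = 6108 + 1128.2 + 6823 = 14059.2.
Equity: weight = 6108/14059.2 = 0.4344; cost = 11.3%.
Preferred: weight = 1128.2/14059.2 = 0.0802; cost = 9.2771%.
Bank debt: weight = 6823/14059.2 = 0.4853; after-tax cost = 4.32% × (1 − 29.9%) = 3.0283%.
WACC = 0.4344 × 11.3000% + 0.0802 × 9.2771% + 0.4853 × 3.0283% = 7.1234%.

7.12%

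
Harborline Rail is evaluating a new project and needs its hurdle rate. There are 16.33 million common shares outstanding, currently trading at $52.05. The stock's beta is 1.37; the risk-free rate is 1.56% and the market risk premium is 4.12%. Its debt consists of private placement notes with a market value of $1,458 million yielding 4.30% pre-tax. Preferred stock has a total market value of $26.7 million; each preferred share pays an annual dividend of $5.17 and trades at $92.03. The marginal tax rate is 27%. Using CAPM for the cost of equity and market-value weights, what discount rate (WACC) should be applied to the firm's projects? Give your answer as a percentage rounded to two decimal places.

4.65%

Cost of equity via CAPM: Re = 1.56% + 1.37 × 4.12% = 7.2044%.
Cost of preferred: Rp = 5.17 / 92.03 = 5.6177%.
Market value of equity E = 52.05 × 16.33m = 849.9765m.
Total capital V = 849.9765 + 26.7 + 1458 = 2334.6765.
Equity: weight = 849.9765/2334.6765 = 0.3641; cost = 7.2044%.
Preferred: weight = 26.7/2334.6765 = 0.0114; cost = 5.6177%.
Private placement notes: weight = 1458/2334.6765 = 0.6245; after-tax cost = 4.3% × (1 − 27%) = 3.1390%.
WACC = 0.3641 × 7.2044% + 0.0114 × 5.6177% + 0.6245 × 3.1390% = 4.6474%.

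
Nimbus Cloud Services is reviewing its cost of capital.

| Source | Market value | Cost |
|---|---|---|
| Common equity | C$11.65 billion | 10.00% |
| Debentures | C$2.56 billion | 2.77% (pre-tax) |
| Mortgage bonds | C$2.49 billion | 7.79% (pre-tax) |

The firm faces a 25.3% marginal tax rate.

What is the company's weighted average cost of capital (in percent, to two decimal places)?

Total capital V = 11.65 + 2.56 + 2.49 = 16.7.
Equity: weight = 11.65/16.7 = 0.6976; cost = 10%.
Debentures: weight = 2.56/16.7 = 0.1533; after-tax cost = 2.77% × (1 − 25.3%) = 2.0692%.
Mortgage bonds: weight = 2.49/16.7 = 0.1491; after-tax cost = 7.79% × (1 − 25.3%) = 5.8191%.
WACC = 0.6976 × 10.0000% + 0.1533 × 2.0692% + 0.1491 × 5.8191% = 8.1609%.

8.16%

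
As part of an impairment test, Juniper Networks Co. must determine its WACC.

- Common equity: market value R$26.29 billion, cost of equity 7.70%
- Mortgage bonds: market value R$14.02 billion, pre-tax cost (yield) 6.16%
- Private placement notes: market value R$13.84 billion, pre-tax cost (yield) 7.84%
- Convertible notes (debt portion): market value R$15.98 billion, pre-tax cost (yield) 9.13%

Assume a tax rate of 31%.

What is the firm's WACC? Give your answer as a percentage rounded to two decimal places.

Total capital V = 26.29 + 14.02 + 13.84 + 15.98 = 70.13.
Equity: weight = 26.29/70.13 = 0.3749; cost = 7.7%.
Mortgage bonds: weight = 14.02/70.13 = 0.1999; after-tax cost = 6.16% × (1 − 31%) = 4.2504%.
Private placement notes: weight = 13.84/70.13 = 0.1973; after-tax cost = 7.84% × (1 − 31%) = 5.4096%.
Convertible notes (debt portion): weight = 15.98/70.13 = 0.2279; after-tax cost = 9.13% × (1 − 31%) = 6.2997%.
WACC = 0.3749 × 7.7000% + 0.1999 × 4.2504% + 0.1973 × 5.4096% + 0.2279 × 6.2997% = 6.2393%.

6.24%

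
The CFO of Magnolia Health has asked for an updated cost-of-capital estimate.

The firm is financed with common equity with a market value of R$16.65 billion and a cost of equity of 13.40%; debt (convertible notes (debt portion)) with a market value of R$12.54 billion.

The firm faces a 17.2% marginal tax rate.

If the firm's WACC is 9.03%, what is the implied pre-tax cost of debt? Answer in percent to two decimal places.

3.90%

Total capital V = 16.65 + 12.54 = 29.19.
Equity weight = 16.65/29.19 = 0.5704.
Convertible notes (debt portion) weight = 12.54/29.19 = 0.4296.
Equity contribution = 0.5704 × 13.4% = 7.6434%.
Remaining for debt = 9.03% − 7.6434% = 1.3866%.
Rd × (1 − 17.2%) × 0.4296 = 1.3866%  ⇒  Rd = 3.8982%.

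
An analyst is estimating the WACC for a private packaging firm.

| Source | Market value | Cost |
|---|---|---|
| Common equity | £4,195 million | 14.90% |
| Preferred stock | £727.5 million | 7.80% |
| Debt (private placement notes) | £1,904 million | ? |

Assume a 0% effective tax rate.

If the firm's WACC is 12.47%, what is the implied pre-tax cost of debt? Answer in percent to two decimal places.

8.90%

Total capital V = 4195 + 727.5 + 1904 = 6826.5.
Equity weight = 4195/6826.5 = 0.6145.
Preferred weight = 727.5/6826.5 = 0.1066.
Private placement notes weight = 1904/6826.5 = 0.2789.
Equity contribution = 0.6145 × 14.9% = 9.1563%.
Preferred contribution = 0.1066 × 7.8% = 0.8312%.
Remaining for debt = 12.47% − 9.9875% = 2.4825%.
Rd × (1 − 0%) × 0.2789 = 2.4825%  ⇒  Rd = 8.9004%.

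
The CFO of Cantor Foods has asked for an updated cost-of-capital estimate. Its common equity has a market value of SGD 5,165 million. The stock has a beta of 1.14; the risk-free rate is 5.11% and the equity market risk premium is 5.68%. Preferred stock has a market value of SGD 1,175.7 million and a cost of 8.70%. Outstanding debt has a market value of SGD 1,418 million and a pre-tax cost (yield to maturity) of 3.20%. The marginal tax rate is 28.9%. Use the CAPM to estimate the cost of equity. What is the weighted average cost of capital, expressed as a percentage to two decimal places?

Cost of equity via CAPM: Re = 5.11% + 1.14 × 5.68% = 11.5852%.
Total capital V = 5165 + 1175.7 + 1418 = 7758.7.
Equity: weight = 5165/7758.7 = 0.6657; cost = 11.5852%.
Preferred: weight = 1175.7/7758.7 = 0.1515; cost = 8.7%.
Debt: weight = 1418/7758.7 = 0.1828; after-tax cost = 3.2% × (1 − 28.9%) = 2.2752%.
WACC = 0.6657 × 11.5852% + 0.1515 × 8.7000% + 0.1828 × 2.2752% = 9.4465%.

9.45%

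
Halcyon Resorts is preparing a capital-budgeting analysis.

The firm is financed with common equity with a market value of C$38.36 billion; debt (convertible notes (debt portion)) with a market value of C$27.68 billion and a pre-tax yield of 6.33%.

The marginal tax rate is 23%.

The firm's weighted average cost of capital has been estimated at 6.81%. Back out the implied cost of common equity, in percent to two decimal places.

Total capital V = 38.36 + 27.68 = 66.04.
Equity weight = 38.36/66.04 = 0.5809.
Convertible notes (debt portion) weight = 27.68/66.04 = 0.4191.
Debt contribution = 0.4191 × 6.33% × (1 − 23%) = 2.0429%.
Required equity contribution = 6.81% − 2.0429% = 4.7671%.
Re = 4.7671% / 0.5809 = 8.2069%.

8.21%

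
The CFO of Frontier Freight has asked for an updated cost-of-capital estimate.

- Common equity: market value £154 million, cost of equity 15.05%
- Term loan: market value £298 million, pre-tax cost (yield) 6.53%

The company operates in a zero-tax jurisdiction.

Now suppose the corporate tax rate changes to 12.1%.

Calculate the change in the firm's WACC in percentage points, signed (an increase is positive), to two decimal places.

Current WACC:
Total capital V = 154 + 298 = 452.
Equity: weight = 154/452 = 0.3407; cost = 15.05%.
Term loan: weight = 298/452 = 0.6593; after-tax cost = 6.53% × (1 − 0%) = 6.5300%.
WACC = 0.3407 × 15.0500% + 0.6593 × 6.5300% = 9.4328%.
After the change:
Total capital V = 154 + 298 = 452.
Equity: weight = 154/452 = 0.3407; cost = 15.05%.
Term loan: weight = 298/452 = 0.6593; after-tax cost = 6.53% × (1 − 12.1%) = 5.7399%.
WACC = 0.3407 × 15.0500% + 0.6593 × 5.7399% = 8.9119%.
Change in WACC = 8.9119% − 9.4328% = -0.5209 pp.

-0.52 pp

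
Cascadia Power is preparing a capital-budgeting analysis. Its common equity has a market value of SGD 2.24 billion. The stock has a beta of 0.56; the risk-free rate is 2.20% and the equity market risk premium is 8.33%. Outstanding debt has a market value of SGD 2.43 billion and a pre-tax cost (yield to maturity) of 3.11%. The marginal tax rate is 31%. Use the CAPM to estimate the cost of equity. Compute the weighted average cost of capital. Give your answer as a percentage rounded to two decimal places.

4.41%

Cost of equity via CAPM: Re = 2.2% + 0.56 × 8.33% = 6.8648%.
Total capital V = 2.24 + 2.43 = 4.67.
Equity: weight = 2.24/4.67 = 0.4797; cost = 6.8648%.
Debt: weight = 2.43/4.67 = 0.5203; after-tax cost = 3.11% × (1 − 31%) = 2.1459%.
WACC = 0.4797 × 6.8648% + 0.5203 × 2.1459% = 4.4094%.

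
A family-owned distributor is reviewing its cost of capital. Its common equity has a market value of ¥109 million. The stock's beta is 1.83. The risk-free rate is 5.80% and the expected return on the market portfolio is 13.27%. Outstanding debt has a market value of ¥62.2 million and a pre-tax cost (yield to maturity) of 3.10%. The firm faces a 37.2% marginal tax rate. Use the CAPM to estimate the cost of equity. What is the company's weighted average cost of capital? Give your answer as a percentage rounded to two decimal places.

13.10%

Market risk premium = 13.27% − 5.8% = 7.47%.
Cost of equity via CAPM: Re = 5.8% + 1.83 × 7.47% = 19.4701%.
Total capital V = 109 + 62.2 = 171.2.
Equity: weight = 109/171.2 = 0.6367; cost = 19.4701%.
Debt: weight = 62.2/171.2 = 0.3633; after-tax cost = 3.1% × (1 − 37.2%) = 1.9468%.
WACC = 0.6367 × 19.4701% + 0.3633 × 1.9468% = 13.1036%.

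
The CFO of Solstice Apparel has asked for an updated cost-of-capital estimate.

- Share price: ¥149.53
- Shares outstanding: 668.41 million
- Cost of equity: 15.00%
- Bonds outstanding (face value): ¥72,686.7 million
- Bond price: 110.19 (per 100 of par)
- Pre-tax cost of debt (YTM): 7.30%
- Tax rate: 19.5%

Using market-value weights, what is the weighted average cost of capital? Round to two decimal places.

10.94%

Market value of equity E = 149.53 × 668.41m = 99947.3473m. Market value of debt D = 72686.7m × 110.19/100 = 80093.47473m.
Total capital V = 99947.3473 + 80093.47473 = 180040.82203.
Equity: weight = 99947.3473/180040.82203 = 0.5551; cost = 15%.
Bonds outstanding: weight = 80093.47473/180040.82203 = 0.4449; after-tax cost = 7.3% × (1 − 19.5%) = 5.8765%.
WACC = 0.5551 × 15.0000% + 0.4449 × 5.8765% = 10.9413%.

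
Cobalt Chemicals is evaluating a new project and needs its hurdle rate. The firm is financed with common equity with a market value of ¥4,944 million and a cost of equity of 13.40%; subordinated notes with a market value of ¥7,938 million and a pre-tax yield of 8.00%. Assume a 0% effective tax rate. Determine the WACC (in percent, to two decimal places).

Total capital V = 4944 + 7938 = 12882.
Equity: weight = 4944/12882 = 0.3838; cost = 13.4%.
Subordinated notes: weight = 7938/12882 = 0.6162; after-tax cost = 8% × (1 − 0%) = 8.0000%.
WACC = 0.3838 × 13.4000% + 0.6162 × 8.0000% = 10.0725%.

10.07%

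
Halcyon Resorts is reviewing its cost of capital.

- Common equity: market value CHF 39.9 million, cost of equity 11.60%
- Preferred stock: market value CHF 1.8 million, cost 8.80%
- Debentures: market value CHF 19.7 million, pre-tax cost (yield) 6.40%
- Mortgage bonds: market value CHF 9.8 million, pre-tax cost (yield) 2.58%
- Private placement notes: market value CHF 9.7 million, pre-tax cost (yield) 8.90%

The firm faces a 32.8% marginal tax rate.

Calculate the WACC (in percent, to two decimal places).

Total capital V = 39.9 + 1.8 + 19.7 + 9.8 + 9.7 = 80.9.
Equity: weight = 39.9/80.9 = 0.4932; cost = 11.6%.
Preferred: weight = 1.8/80.9 = 0.0222; cost = 8.8%.
Debentures: weight = 19.7/80.9 = 0.2435; after-tax cost = 6.4% × (1 − 32.8%) = 4.3008%.
Mortgage bonds: weight = 9.8/80.9 = 0.1211; after-tax cost = 2.58% × (1 − 32.8%) = 1.7338%.
Private placement notes: weight = 9.7/80.9 = 0.1199; after-tax cost = 8.9% × (1 − 32.8%) = 5.9808%.
WACC = 0.4932 × 11.6000% + 0.0222 × 8.8000% + 0.2435 × 4.3008% + 0.1211 × 1.7338% + 0.1199 × 5.9808% = 7.8914%.

7.89%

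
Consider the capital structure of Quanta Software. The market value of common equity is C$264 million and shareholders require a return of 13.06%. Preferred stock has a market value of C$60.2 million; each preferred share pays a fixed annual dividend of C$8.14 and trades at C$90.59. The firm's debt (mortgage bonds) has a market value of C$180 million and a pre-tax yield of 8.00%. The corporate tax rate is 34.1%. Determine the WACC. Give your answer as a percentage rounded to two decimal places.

Cost of preferred: Rp = 8.14 / 90.59 = 8.9855%.
Total capital V = 264 + 60.2 + 180 = 504.2.
Equity: weight = 264/504.2 = 0.5236; cost = 13.06%.
Preferred: weight = 60.2/504.2 = 0.1194; cost = 8.9855%.
Mortgage bonds: weight = 180/504.2 = 0.3570; after-tax cost = 8% × (1 − 34.1%) = 5.2720%.
WACC = 0.5236 × 13.0600% + 0.1194 × 8.9855% + 0.3570 × 5.2720% = 9.7932%.

9.79%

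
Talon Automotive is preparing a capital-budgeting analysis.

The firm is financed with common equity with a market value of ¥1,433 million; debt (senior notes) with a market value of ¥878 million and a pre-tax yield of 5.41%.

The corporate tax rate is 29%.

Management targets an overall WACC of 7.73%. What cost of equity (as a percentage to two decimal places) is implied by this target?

10.11%

Total capital V = 1433 + 878 = 2311.
Equity weight = 1433/2311 = 0.6201.
Senior notes weight = 878/2311 = 0.3799.
Debt contribution = 0.3799 × 5.41% × (1 − 29%) = 1.4593%.
Required equity contribution = 7.73% − 1.4593% = 6.2707%.
Re = 6.2707% / 0.6201 = 10.1127%.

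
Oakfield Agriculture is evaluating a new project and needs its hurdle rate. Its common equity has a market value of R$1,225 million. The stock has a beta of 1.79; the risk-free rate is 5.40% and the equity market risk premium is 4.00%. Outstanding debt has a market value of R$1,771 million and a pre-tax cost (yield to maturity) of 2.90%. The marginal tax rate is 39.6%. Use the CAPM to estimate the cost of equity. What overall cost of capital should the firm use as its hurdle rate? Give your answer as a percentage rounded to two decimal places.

6.17%

Cost of equity via CAPM: Re = 5.4% + 1.79 × 4.0% = 12.5600%.
Total capital V = 1225 + 1771 = 2996.
Equity: weight = 1225/2996 = 0.4089; cost = 12.56%.
Debt: weight = 1771/2996 = 0.5911; after-tax cost = 2.9% × (1 − 39.6%) = 1.7516%.
WACC = 0.4089 × 12.5600% + 0.5911 × 1.7516% = 6.1709%.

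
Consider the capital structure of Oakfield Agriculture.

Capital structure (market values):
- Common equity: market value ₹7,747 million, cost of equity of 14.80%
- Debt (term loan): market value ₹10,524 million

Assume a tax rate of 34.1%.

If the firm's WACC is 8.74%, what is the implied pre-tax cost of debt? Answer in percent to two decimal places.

6.49%

Total capital V = 7747 + 10524 = 18271.
Equity weight = 7747/18271 = 0.4240.
Term loan weight = 10524/18271 = 0.5760.
Equity contribution = 0.4240 × 14.8% = 6.2753%.
Remaining for debt = 8.74% − 6.2753% = 2.4647%.
Rd × (1 − 34.1%) × 0.5760 = 2.4647%  ⇒  Rd = 6.4933%.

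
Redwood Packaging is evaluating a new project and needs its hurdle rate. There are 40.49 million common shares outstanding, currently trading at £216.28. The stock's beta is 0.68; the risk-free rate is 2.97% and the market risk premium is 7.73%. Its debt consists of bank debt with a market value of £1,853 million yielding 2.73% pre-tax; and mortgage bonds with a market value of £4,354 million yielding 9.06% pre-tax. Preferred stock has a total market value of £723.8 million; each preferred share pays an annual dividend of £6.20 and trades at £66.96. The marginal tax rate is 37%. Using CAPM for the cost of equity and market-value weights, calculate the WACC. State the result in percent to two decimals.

Cost of equity via CAPM: Re = 2.97% + 0.68 × 7.73% = 8.2264%.
Cost of preferred: Rp = 6.2 / 66.96 = 9.2593%.
Market value of equity E = 216.28 × 40.49m = 8757.1772m.
Total capital V = 8757.1772 + 723.8 + 1853 + 4354 = 15687.9772.
Equity: weight = 8757.1772/15687.9772 = 0.5582; cost = 8.2264%.
Preferred: weight = 723.8/15687.9772 = 0.0461; cost = 9.2593%.
Bank debt: weight = 1853/15687.9772 = 0.1181; after-tax cost = 2.73% × (1 − 37%) = 1.7199%.
Mortgage bonds: weight = 4354/15687.9772 = 0.2775; after-tax cost = 9.06% × (1 − 37%) = 5.7078%.
WACC = 0.5582 × 8.2264% + 0.0461 × 9.2593% + 0.1181 × 1.7199% + 0.2775 × 5.7078% = 6.8065%.

6.81%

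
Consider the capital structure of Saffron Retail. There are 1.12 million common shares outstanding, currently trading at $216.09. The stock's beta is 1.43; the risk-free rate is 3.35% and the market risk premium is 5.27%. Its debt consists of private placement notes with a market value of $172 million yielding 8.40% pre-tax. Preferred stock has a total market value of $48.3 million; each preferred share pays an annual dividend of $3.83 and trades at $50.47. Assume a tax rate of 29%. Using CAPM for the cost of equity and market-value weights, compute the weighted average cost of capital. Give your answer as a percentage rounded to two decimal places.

8.71%

Cost of equity via CAPM: Re = 3.35% + 1.43 × 5.27% = 10.8861%.
Cost of preferred: Rp = 3.83 / 50.47 = 7.5887%.
Market value of equity E = 216.09 × 1.12m = 242.0208m.
Total capital V = 242.0208 + 48.3 + 172 = 462.3208.
Equity: weight = 242.0208/462.3208 = 0.5235; cost = 10.8861%.
Preferred: weight = 48.3/462.3208 = 0.1045; cost = 7.5887%.
Private placement notes: weight = 172/462.3208 = 0.3720; after-tax cost = 8.4% × (1 − 29%) = 5.9640%.
WACC = 0.5235 × 10.8861% + 0.1045 × 7.5887% + 0.3720 × 5.9640% = 8.7104%.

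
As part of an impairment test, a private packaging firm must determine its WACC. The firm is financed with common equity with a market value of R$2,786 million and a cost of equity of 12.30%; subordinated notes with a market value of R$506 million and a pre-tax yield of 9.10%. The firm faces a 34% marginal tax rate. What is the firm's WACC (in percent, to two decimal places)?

11.33%

Total capital V = 2786 + 506 = 3292.
Equity: weight = 2786/3292 = 0.8463; cost = 12.3%.
Subordinated notes: weight = 506/3292 = 0.1537; after-tax cost = 9.1% × (1 − 34%) = 6.0060%.
WACC = 0.8463 × 12.3000% + 0.1537 × 6.0060% = 11.3326%.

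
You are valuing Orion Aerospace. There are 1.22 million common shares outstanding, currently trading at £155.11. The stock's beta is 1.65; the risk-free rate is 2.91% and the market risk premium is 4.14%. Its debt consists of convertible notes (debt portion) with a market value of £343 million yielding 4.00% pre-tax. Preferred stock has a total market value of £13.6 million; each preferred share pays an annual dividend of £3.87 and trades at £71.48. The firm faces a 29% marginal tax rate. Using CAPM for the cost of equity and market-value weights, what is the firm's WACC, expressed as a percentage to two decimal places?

5.30%

Cost of equity via CAPM: Re = 2.91% + 1.65 × 4.14% = 9.7410%.
Cost of preferred: Rp = 3.87 / 71.48 = 5.4141%.
Market value of equity E = 155.11 × 1.22m = 189.2342m.
Total capital V = 189.2342 + 13.6 + 343 = 545.8342.
Equity: weight = 189.2342/545.8342 = 0.3467; cost = 9.741%.
Preferred: weight = 13.6/545.8342 = 0.0249; cost = 5.4141%.
Convertible notes (debt portion): weight = 343/545.8342 = 0.6284; after-tax cost = 4% × (1 − 29%) = 2.8400%.
WACC = 0.3467 × 9.7410% + 0.0249 × 5.4141% + 0.6284 × 2.8400% = 5.2966%.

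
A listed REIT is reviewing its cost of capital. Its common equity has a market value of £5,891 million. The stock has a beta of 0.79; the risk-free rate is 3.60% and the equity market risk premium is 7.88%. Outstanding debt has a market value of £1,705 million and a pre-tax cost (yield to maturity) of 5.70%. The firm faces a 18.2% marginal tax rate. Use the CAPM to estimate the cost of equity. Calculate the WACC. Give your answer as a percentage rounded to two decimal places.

Cost of equity via CAPM: Re = 3.6% + 0.79 × 7.88% = 9.8252%.
Total capital V = 5891 + 1705 = 7596.
Equity: weight = 5891/7596 = 0.7755; cost = 9.8252%.
Debt: weight = 1705/7596 = 0.2245; after-tax cost = 5.7% × (1 − 18.2%) = 4.6626%.
WACC = 0.7755 × 9.8252% + 0.2245 × 4.6626% = 8.6664%.

8.67%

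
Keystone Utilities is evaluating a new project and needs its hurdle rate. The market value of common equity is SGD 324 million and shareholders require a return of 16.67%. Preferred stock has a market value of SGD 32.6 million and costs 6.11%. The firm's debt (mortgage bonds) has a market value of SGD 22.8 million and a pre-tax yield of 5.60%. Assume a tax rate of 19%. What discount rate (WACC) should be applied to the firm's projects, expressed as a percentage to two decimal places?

15.03%

Total capital V = 324 + 32.6 + 22.8 = 379.4.
Equity: weight = 324/379.4 = 0.8540; cost = 16.67%.
Preferred: weight = 32.6/379.4 = 0.0859; cost = 6.11%.
Mortgage bonds: weight = 22.8/379.4 = 0.0601; after-tax cost = 5.6% × (1 − 19%) = 4.5360%.
WACC = 0.8540 × 16.6700% + 0.0859 × 6.1100% + 0.0601 × 4.5360% = 15.0334%.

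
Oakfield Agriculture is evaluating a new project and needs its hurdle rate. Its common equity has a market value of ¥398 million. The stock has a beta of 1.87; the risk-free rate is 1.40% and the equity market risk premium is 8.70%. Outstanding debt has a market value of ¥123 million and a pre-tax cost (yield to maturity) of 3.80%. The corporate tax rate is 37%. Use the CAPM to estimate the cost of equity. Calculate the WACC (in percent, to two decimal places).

14.06%

Cost of equity via CAPM: Re = 1.4% + 1.87 × 8.7% = 17.6690%.
Total capital V = 398 + 123 = 521.
Equity: weight = 398/521 = 0.7639; cost = 17.669%.
Debt: weight = 123/521 = 0.2361; after-tax cost = 3.8% × (1 − 37%) = 2.3940%.
WACC = 0.7639 × 17.6690% + 0.2361 × 2.3940% = 14.0628%.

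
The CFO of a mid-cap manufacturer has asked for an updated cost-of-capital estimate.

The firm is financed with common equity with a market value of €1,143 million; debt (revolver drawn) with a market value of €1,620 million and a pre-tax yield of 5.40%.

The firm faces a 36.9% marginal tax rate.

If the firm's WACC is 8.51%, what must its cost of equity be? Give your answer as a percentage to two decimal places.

15.74%

Total capital V = 1143 + 1620 = 2763.
Equity weight = 1143/2763 = 0.4137.
Revolver drawn weight = 1620/2763 = 0.5863.
Debt contribution = 0.5863 × 5.4% × (1 − 36.9%) = 1.9978%.
Required equity contribution = 8.51% − 1.9978% = 6.5122%.
Re = 6.5122% / 0.4137 = 15.7420%.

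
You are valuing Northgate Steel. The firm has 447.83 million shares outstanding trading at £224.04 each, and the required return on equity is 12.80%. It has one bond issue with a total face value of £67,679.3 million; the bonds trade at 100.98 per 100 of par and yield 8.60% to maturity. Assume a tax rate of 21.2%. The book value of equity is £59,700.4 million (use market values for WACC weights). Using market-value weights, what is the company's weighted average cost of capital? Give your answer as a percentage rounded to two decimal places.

10.36%

Market value of equity E = 224.04 × 447.83m = 100331.8332m. Market value of debt D = 67679.3m × 100.98/100 = 68342.55714m.
Total capital V = 100331.8332 + 68342.55714 = 168674.39034.
Equity: weight = 100331.8332/168674.39034 = 0.5948; cost = 12.8%.
Bonds outstanding: weight = 68342.55714/168674.39034 = 0.4052; after-tax cost = 8.6% × (1 − 21.2%) = 6.7768%.
WACC = 0.5948 × 12.8000% + 0.4052 × 6.7768% = 10.3596%.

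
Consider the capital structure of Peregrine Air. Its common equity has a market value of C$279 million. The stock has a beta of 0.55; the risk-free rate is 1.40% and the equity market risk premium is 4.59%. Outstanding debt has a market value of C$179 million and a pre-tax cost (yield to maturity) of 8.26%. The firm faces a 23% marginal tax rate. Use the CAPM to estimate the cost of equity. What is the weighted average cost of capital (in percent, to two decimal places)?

4.88%

Cost of equity via CAPM: Re = 1.4% + 0.55 × 4.59% = 3.9245%.
Total capital V = 279 + 179 = 458.
Equity: weight = 279/458 = 0.6092; cost = 3.9245%.
Debt: weight = 179/458 = 0.3908; after-tax cost = 8.26% × (1 − 23%) = 6.3602%.
WACC = 0.6092 × 3.9245% + 0.3908 × 6.3602% = 4.8764%.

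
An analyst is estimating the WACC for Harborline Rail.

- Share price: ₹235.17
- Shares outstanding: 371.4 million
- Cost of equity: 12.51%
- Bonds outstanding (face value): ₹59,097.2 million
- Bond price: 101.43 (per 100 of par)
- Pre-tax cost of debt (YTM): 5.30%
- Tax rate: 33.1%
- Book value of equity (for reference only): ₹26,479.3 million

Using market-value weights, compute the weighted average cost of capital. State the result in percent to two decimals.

Market value of equity E = 235.17 × 371.4m = 87342.138m. Market value of debt D = 59097.2m × 101.43/100 = 59942.28996m.
Total capital V = 87342.138 + 59942.28996 = 147284.42796.
Equity: weight = 87342.138/147284.42796 = 0.5930; cost = 12.51%.
Bonds outstanding: weight = 59942.28996/147284.42796 = 0.4070; after-tax cost = 5.3% × (1 − 33.1%) = 3.5457%.
WACC = 0.5930 × 12.5100% + 0.4070 × 3.5457% = 8.8617%.

8.86%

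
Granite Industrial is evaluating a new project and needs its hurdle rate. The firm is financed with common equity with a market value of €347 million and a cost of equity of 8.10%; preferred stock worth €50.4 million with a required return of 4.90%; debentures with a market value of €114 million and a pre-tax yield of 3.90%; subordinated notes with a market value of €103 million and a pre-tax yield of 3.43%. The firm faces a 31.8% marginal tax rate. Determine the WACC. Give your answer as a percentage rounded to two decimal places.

5.86%

Total capital V = 347 + 50.4 + 114 + 103 = 614.4.
Equity: weight = 347/614.4 = 0.5648; cost = 8.1%.
Preferred: weight = 50.4/614.4 = 0.0820; cost = 4.9%.
Debentures: weight = 114/614.4 = 0.1855; after-tax cost = 3.9% × (1 − 31.8%) = 2.6598%.
Subordinated notes: weight = 103/614.4 = 0.1676; after-tax cost = 3.43% × (1 − 31.8%) = 2.3393%.
WACC = 0.5648 × 8.1000% + 0.0820 × 4.9000% + 0.1855 × 2.6598% + 0.1676 × 2.3393% = 5.8623%.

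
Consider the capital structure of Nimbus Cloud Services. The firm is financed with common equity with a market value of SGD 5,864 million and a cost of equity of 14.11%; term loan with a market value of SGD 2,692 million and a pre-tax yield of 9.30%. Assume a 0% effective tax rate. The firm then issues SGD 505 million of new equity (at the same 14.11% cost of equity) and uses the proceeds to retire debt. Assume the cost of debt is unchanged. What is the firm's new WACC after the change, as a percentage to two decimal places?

12.88%

After the change:
Total capital V = 6369 + 2187 = 8556.
Equity: weight = 6369/8556 = 0.7444; cost = 14.11%.
Term loan: weight = 2187/8556 = 0.2556; after-tax cost = 9.3% × (1 − 0%) = 9.3000%.
WACC = 0.7444 × 14.1100% + 0.2556 × 9.3000% = 12.8805%.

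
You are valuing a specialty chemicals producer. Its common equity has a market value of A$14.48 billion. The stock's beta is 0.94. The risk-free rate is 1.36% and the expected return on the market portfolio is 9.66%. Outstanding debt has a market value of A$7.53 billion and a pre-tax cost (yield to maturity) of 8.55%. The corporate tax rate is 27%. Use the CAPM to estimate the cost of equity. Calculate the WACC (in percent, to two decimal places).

8.16%

Market risk premium = 9.66% − 1.36% = 8.3%.
Cost of equity via CAPM: Re = 1.36% + 0.94 × 8.3% = 9.1620%.
Total capital V = 14.48 + 7.53 = 22.01.
Equity: weight = 14.48/22.01 = 0.6579; cost = 9.162%.
Debt: weight = 7.53/22.01 = 0.3421; after-tax cost = 8.55% × (1 − 27%) = 6.2415%.
WACC = 0.6579 × 9.1620% + 0.3421 × 6.2415% = 8.1628%.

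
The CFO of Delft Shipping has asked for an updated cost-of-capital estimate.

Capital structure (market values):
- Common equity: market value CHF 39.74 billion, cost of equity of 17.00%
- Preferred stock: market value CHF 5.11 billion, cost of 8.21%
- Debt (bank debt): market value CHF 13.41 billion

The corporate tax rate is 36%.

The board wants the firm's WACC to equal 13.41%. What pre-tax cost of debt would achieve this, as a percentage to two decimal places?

Total capital V = 39.74 + 5.11 + 13.41 = 58.26.
Equity weight = 39.74/58.26 = 0.6821.
Preferred weight = 5.11/58.26 = 0.0877.
Bank debt weight = 13.41/58.26 = 0.2302.
Equity contribution = 0.6821 × 17% = 11.5959%.
Preferred contribution = 0.0877 × 8.21% = 0.7201%.
Remaining for debt = 13.41% − 12.3161% = 1.0939%.
Rd × (1 − 36%) × 0.2302 = 1.0939%  ⇒  Rd = 7.4261%.

7.43%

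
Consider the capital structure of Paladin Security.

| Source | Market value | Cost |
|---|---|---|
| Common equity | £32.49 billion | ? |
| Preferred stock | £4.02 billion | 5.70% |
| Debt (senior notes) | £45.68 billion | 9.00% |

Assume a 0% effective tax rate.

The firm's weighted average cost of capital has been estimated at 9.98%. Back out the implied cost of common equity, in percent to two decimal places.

11.89%

Total capital V = 32.49 + 4.02 + 45.68 = 82.19.
Equity weight = 32.49/82.19 = 0.3953.
Preferred weight = 4.02/82.19 = 0.0489.
Senior notes weight = 45.68/82.19 = 0.5558.
Debt contribution = 0.5558 × 9% × (1 − 0%) = 5.0021%.
Preferred contribution = 0.0489 × 5.7% = 0.2788%.
Required equity contribution = 9.98% − 5.2809% = 4.6991%.
Re = 4.6991% / 0.3953 = 11.8874%.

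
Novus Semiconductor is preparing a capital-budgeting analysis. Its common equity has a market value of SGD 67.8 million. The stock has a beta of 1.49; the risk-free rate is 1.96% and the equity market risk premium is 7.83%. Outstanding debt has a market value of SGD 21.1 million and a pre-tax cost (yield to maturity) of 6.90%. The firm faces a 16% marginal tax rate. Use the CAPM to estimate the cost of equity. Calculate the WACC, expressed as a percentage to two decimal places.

11.77%

Cost of equity via CAPM: Re = 1.96% + 1.49 × 7.83% = 13.6267%.
Total capital V = 67.8 + 21.1 = 88.9.
Equity: weight = 67.8/88.9 = 0.7627; cost = 13.6267%.
Debt: weight = 21.1/88.9 = 0.2373; after-tax cost = 6.9% × (1 − 16%) = 5.7960%.
WACC = 0.7627 × 13.6267% + 0.2373 × 5.7960% = 11.7681%.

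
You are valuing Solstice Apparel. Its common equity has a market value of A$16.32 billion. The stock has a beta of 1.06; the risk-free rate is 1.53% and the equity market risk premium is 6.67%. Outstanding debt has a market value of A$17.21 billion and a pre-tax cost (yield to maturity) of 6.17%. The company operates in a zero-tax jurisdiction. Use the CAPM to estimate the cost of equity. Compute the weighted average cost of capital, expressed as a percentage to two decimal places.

Cost of equity via CAPM: Re = 1.53% + 1.06 × 6.67% = 8.6002%.
Total capital V = 16.32 + 17.21 = 33.53.
Equity: weight = 16.32/33.53 = 0.4867; cost = 8.6002%.
Debt: weight = 17.21/33.53 = 0.5133; after-tax cost = 6.17% × (1 − 0%) = 6.1700%.
WACC = 0.4867 × 8.6002% + 0.5133 × 6.1700% = 7.3528%.

7.35%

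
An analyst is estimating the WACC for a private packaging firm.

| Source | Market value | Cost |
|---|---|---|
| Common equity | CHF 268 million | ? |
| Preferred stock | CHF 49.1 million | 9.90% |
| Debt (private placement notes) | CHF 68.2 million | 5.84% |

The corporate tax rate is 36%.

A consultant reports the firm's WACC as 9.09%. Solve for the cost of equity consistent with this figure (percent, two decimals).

Total capital V = 268 + 49.1 + 68.2 = 385.3.
Equity weight = 268/385.3 = 0.6956.
Preferred weight = 49.1/385.3 = 0.1274.
Private placement notes weight = 68.2/385.3 = 0.1770.
Debt contribution = 0.1770 × 5.84% × (1 − 36%) = 0.6616%.
Preferred contribution = 0.1274 × 9.9% = 1.2616%.
Required equity contribution = 9.09% − 1.9232% = 7.1668%.
Re = 7.1668% / 0.6956 = 10.3037%.

10.30%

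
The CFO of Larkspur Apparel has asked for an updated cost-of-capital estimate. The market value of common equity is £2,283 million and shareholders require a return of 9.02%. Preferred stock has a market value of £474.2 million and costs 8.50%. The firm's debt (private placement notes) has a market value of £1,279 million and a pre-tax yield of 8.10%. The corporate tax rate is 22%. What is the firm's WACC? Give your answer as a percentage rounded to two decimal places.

8.10%

Total capital V = 2283 + 474.2 + 1279 = 4036.2.
Equity: weight = 2283/4036.2 = 0.5656; cost = 9.02%.
Preferred: weight = 474.2/4036.2 = 0.1175; cost = 8.5%.
Private placement notes: weight = 1279/4036.2 = 0.3169; after-tax cost = 8.1% × (1 − 22%) = 6.3180%.
WACC = 0.5656 × 9.0200% + 0.1175 × 8.5000% + 0.3169 × 6.3180% = 8.1027%.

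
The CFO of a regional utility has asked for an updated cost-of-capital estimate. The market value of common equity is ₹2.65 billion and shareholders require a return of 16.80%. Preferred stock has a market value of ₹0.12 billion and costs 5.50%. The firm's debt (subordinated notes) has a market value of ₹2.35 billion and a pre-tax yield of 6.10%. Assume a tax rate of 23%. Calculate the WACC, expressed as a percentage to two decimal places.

Total capital V = 2.65 + 0.12 + 2.35 = 5.12.
Equity: weight = 2.65/5.12 = 0.5176; cost = 16.8%.
Preferred: weight = 0.12/5.12 = 0.0234; cost = 5.5%.
Subordinated notes: weight = 2.35/5.12 = 0.4590; after-tax cost = 6.1% × (1 − 23%) = 4.6970%.
WACC = 0.5176 × 16.8000% + 0.0234 × 5.5000% + 0.4590 × 4.6970% = 10.9801%.

10.98%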